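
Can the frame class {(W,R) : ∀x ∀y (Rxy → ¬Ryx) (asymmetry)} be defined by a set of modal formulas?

Any modally definable frame class is closed under surjective bounded morphisms.
The 5-cycle (worlds s,t,u,v,w with s→t→u→v→w→s) is asymmetric. Mapping every world to a single reflexive point • is a surjective bounded morphism, and the reflexive point is not asymmetric (R•• but asymmetry requires ¬R••).
Hence asymmetry is not modally definable.

No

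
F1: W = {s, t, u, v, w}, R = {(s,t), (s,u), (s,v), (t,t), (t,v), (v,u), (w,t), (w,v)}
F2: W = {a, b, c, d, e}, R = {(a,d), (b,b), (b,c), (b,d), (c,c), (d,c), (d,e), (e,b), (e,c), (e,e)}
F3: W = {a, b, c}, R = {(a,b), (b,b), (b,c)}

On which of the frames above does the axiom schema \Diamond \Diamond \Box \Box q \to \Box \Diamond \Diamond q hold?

F2

The schema corresponds to a generalized confluence (Geach) condition: \forall x \forall y \forall z ((x R^2 y \wedge xRz) \to \exists w (y R^2 w \wedge z R^2 w)).
F1: fails — sR²t, sRu but no w* with tR²w* and uR²w*.
F2: holds.
F3: fails — aR²c, aRb but no w with cR²w and bR²w.
Valid on: F2.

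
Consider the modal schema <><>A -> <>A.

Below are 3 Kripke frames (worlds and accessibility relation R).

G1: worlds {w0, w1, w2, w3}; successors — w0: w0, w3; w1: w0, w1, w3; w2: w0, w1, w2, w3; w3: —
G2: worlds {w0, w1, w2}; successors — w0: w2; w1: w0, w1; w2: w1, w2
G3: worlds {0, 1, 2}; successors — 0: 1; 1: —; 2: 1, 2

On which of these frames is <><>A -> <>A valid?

G1, G3

Frame correspondent (Sahlqvist): forall x forall y forall z (Rxy & Ryz -> Rxz) — i.e. transitivity.
G1: holds.
G2: fails — Rw1w0 and Rw0w2 but not Rw1w2.
G3: holds.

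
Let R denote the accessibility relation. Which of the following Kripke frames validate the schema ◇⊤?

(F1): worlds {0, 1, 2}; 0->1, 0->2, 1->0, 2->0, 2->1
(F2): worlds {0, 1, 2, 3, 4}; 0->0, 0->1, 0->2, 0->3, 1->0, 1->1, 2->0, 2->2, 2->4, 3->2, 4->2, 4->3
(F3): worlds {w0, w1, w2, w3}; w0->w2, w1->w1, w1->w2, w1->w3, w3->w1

Frame correspondent (Sahlqvist): ∀x ∃y Rxy — i.e. seriality.
(F1): holds.
(F2): holds.
(F3): fails — world w2 has no successor.

(F1), (F2)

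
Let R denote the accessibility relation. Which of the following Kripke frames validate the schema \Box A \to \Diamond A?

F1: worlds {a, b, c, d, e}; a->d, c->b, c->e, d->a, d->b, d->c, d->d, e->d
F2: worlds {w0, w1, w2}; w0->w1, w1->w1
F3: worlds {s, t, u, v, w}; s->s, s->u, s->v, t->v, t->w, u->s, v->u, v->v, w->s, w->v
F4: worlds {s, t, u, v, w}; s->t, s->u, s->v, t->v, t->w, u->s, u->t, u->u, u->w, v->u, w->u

This is the axiom for seriality; its first-order frame correspondent is \forall x \exists y Rxy.
F1: fails — world b has no successor.
F2: fails — world w2 has no successor.
F3: ✓.
F4: ✓.

F3, F4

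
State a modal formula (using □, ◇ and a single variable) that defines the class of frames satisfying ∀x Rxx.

The condition is reflexivity. The T schema □ψ → ψ defines it.

□ψ → ψ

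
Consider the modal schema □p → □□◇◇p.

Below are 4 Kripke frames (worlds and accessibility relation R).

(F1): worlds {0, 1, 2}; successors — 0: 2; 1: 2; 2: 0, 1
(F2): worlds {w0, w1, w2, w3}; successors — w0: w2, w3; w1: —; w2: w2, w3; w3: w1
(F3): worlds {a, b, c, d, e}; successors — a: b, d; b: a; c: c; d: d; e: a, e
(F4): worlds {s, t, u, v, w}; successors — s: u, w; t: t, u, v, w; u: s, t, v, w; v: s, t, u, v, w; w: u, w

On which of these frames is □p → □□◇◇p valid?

The schema corresponds to a generalized confluence (Geach) condition: ∀x ∀z (xR²z → ∃w (xRw ∧ zR²w)).
(F1): fails — 0R²0 but no w with 0Rw and 0R²w.
(F2): fails — w0R²w1 but no w with w0Rw and w1R²w.
(F3): fails — bR²b but no w with bRw and bR²w.
(F4): condition met.

(F4)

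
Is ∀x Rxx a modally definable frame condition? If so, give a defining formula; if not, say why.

Yes: it is reflexivity, defined by the T schema □p → p.
Suppose □p→p is valid. At any x set V(p)={w : Rxw}. Then □p holds at x, so p holds at x, i.e. Rxx.

Yes — defined by □p → p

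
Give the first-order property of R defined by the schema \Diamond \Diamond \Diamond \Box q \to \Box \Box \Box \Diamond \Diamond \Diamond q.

This is a Sahlqvist (Geach-type) schema ◇^3□^1q → □^3◇^3q.
Minimal-valuation argument: fix x; take any y with xR^3y and any z with xR^3z. Set V(q) to the set of worlds R-reachable from y in exactly 1 step. Then □^1q holds at y, so the antecedent holds at x; validity forces ◇^3q at z, giving a w with zR^3w and yR^1w.
First-order correspondent: \forall x \forall y \forall z ((x R^3 y \wedge x R^3 z) \to \exists w (yRw \wedge z R^3 w)).

\forall x \forall y \forall z ((x R^3 y \wedge x R^3 z) \to \exists w (yRw \wedge z R^3 w))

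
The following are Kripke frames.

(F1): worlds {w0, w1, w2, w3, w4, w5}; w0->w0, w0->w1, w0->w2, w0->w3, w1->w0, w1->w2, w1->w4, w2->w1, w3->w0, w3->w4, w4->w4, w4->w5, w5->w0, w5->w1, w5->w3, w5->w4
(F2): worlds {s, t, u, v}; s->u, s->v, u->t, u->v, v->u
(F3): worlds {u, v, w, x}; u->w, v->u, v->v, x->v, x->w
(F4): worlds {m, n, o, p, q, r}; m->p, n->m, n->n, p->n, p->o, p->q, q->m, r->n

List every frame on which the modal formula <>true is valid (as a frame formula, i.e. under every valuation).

(F1)

This is the axiom for seriality; its first-order frame correspondent is forall x exists y Rxy.
(F1): ✓.
(F2): fails — world t has no successor.
(F3): fails — world w has no successor.
(F4): fails — world o has no successor.
Valid on: (F1).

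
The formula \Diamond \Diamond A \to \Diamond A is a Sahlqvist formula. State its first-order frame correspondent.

Transitivity

This is a form of the 4 axiom.
Its frame correspondent is transitivity — \forall x \forall y \forall z (Rxy \wedge Ryz \to Rxz).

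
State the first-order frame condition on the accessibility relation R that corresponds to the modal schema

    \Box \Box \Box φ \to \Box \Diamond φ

\forall x \forall z (xRz \to \exists w (x R^3 w \wedge zRw))

This is a Sahlqvist (Geach-type) schema ◇^0□^3φ → □^1◇^1φ.
Minimal-valuation argument: fix x; take any y with xR^0y and any z with xR^1z. Set V(φ) to the set of worlds R-reachable from y in exactly 3 steps. Then □^3φ holds at y, so the antecedent holds at x; validity forces ◇^1φ at z, giving a w with zR^1w and yR^3w.
First-order correspondent: \forall x \forall z (xRz \to \exists w (x R^3 w \wedge zRw)).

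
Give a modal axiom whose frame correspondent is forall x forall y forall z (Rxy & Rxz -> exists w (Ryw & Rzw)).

This is convergence; the standard corresponding axiom is .2: ◇□p → □◇p.
Suppose ◇□p→□◇p is valid. Take Rxy, Rxz and set V(p)={w : Ryw}. Then □p at y so ◇□p at x, so □◇p at x, so ◇p at z, giving w with Rzw and Ryw.

◇□p → □◇p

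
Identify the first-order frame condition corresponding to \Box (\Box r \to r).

Suppose □(□r→r) is valid. Take Rxy and set V(r)={w : Ryw}. Then at y, □r holds; since □(□r→r) at x, □r→r at y, so r at y, i.e. Ryy.

shift-reflexivity: \forall x \forall y (Rxy \to Ryy)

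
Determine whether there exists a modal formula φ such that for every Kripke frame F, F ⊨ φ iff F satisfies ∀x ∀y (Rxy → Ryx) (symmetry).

Definable; r → □◇r defines it

Yes: it is symmetry, defined by the B schema r → □◇r.
Suppose r→□◇r is valid. Take Rxy and set V(r)={x}. Then r at x, so □◇r at x, so ◇r at y, so some z with Ryz has r; z=x, i.e. Ryx.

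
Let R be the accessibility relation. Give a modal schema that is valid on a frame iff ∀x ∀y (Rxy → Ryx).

p → □◇p

This is symmetry; the standard corresponding axiom is B: p → □◇p.
Suppose p→□◇p is valid. Take Rxy and set V(p)={x}. Then p at x, so □◇p at x, so ◇p at y, so some z with Ryz has p; z=x, i.e. Ryx.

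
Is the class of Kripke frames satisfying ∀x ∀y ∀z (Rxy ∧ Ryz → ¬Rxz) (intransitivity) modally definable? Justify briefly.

Modal frame validity is preserved under surjective bounded morphisms.
The 5-cycle (worlds w0,w1,w2,w3,w4 with w0→w1→w2→w3→w4→w0) is intransitive. Mapping every world to a single reflexive point • is a surjective bounded morphism; the reflexive point is not intransitive (R••∧R•• but R••).
Hence intransitivity is not modally definable.

Not definable by any modal formula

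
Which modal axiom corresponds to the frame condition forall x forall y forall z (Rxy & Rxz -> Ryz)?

This is the Euclidean property; the standard corresponding axiom is 5: ◇q → □◇q.

◇q → □◇q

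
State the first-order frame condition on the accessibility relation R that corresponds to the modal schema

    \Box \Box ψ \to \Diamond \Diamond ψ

This is a Sahlqvist (Geach-type) schema ◇^0□^2ψ → □^0◇^2ψ.
First-order correspondent: \forall x \exists w (x R^2 w \wedge x R^2 w).

\forall x \exists w (x R^2 w \wedge x R^2 w)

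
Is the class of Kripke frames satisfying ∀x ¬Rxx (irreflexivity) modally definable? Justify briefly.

No

Any modally definable frame class is closed under surjective bounded morphisms.
The 2-cycle (worlds a,b with a→b→a) is irreflexive, and the map sending every world to a single reflexive point • is a surjective bounded morphism (forth: every edge maps to (•,•); back: every world has a successor). So any modal formula valid on the 2-cycle is also valid on the reflexive point, which is not irreflexive.
So no modal formula (or set of formulas) defines exactly the irreflexive frames.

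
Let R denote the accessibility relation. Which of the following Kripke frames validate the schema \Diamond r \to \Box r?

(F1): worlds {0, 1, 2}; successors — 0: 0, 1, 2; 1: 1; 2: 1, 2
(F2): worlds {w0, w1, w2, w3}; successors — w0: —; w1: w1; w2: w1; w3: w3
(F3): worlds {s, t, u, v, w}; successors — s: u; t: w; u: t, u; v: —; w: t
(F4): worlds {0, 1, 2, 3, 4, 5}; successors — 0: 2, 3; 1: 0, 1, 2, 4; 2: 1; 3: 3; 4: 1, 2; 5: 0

Frame correspondent (Sahlqvist): \forall x \forall y \forall z (Rxy \wedge Rxz \to y = z) — i.e. partial functionality.
(F1): fails — 0 sees both 0 and 1.
(F2): satisfies the condition.
(F3): fails — u sees both t and u.
(F4): fails — 0 sees both 2 and 3.

(F2)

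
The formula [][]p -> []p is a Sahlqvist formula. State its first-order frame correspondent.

density: forall x forall y (Rxy -> exists z (Rxz & Rzy))

Suppose □□p→□p is valid. Take Rxy and set V(p)={w : xR²w}. Then □□p at x, so □p at x, so p at y, i.e. ∃z(Rxz∧Rzy).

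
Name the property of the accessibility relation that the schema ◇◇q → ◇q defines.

transitivity: ∀x ∀y ∀z (Rxy ∧ Ryz → Rxz)

This is frame-equivalent to □q → □□q (substitute ¬q for q and contrapose).
Suppose □q→□□q is valid. Take Rxy, Ryz and set V(q)={w : Rxw}. Then □q at x, so □□q at x, so □q at y, so q at z, i.e. Rxz.
Conversely, any frame satisfying ∀x ∀y ∀z (Rxy ∧ Ryz → Rxz) validates the schema.
So the correspondent is transitivity.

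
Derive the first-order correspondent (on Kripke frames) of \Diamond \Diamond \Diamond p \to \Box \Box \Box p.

This is a Sahlqvist (Geach-type) schema ◇^3□^0p → □^3◇^0p.
Minimal-valuation argument: fix x; take any y with xR^3y and any z with xR^3z. Set V(p) to the set of worlds R-reachable from y in exactly 0 steps. Then □^0p holds at y, so the antecedent holds at x; validity forces ◇^0p at z, giving a w with zR^0w and yR^0w.
First-order correspondent: \forall x \forall y \forall z ((x R^3 y \wedge x R^3 z) \to \exists w (y = w \wedge z = w)).

\forall x \forall y \forall z ((x R^3 y \wedge x R^3 z) \to \exists w (y = w \wedge z = w))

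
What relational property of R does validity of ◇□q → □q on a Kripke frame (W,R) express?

The Euclidean property

Equivalently (dual form): ◇q → □◇q.
Suppose ◇q→□◇q is valid. Take Rxy, Rxz and set V(q)={y}. Then ◇q at x, so □◇q at x, so ◇q at z, so some w with Rzw has q; w=y, i.e. Rzy. By symmetry of the argument, Ryz.
Conversely, any frame satisfying ∀x ∀y ∀z (Rxy ∧ Rxz → Ryz) validates the schema.
So the correspondent is the Euclidean property.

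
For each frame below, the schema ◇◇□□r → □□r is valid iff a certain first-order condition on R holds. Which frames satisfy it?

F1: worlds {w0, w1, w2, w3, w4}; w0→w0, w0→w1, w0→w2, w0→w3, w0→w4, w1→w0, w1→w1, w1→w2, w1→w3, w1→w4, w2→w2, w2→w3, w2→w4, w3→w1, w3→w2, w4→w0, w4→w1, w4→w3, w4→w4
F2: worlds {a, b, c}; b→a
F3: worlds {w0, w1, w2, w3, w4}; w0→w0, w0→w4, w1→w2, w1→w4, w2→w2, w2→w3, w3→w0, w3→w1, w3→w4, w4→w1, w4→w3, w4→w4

F1, F2

This is the axiom for a generalized confluence (Geach) condition; its first-order frame correspondent is ∀x ∀y ∀z ((xR²y ∧ xR²z) → ∃w (yR²w ∧ z = w)).
F1: holds.
F2: holds.
F3: fails — w0R²w1, w0R²w0 but no w with w1R²w and w0=w.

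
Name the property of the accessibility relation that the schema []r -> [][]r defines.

Suppose □r→□□r is valid. Take Rxy, Ryz and set V(r)={w : Rxw}. Then □r at x, so □□r at x, so □r at y, so r at z, i.e. Rxz.
The converse is a direct semantic check.
Frame condition: forall x forall y forall z (Rxy & Ryz -> Rxz).

transitivity: forall x forall y forall z (Rxy & Ryz -> Rxz)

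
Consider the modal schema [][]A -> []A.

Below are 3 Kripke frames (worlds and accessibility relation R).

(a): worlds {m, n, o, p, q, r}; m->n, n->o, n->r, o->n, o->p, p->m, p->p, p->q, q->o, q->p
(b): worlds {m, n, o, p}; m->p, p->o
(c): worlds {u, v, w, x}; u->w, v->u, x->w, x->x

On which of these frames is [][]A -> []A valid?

none

This is the axiom for density; its first-order frame correspondent is forall x forall y (Rxy -> exists z (Rxz & Rzy)).
(a): fails — Rnr but no z with Rnz and Rzr.
(b): fails — Rpo but no z with Rpz and Rzo.
(c): fails — Rvu but no z with Rvz and Rzu.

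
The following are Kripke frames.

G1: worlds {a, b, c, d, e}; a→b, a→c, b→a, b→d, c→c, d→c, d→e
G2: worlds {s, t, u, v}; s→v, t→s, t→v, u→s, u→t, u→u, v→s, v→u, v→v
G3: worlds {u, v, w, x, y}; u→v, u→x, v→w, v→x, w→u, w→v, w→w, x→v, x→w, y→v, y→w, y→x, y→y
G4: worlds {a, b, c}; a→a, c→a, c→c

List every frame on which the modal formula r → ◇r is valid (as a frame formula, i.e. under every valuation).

The schema corresponds to reflexivity: ∀x Rxx.
G1: fails — world a does not see itself.
G2: fails — world s does not see itself.
G3: fails — world u does not see itself.
G4: fails — world b does not see itself.
Valid on no frame.

none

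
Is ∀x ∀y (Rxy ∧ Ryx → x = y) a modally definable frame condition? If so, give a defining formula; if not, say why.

Not definable by any modal formula

If a class were modally definable it would be closed under surjective bounded morphisms (Goldblatt–Thomason).
The 4-cycle (worlds a,b,c,d with a→b→c→d→a) is antisymmetric. Sending even-indexed worlds to • and odd-indexed worlds to ∘ is a surjective bounded morphism onto the two-world frame with •↔∘, which is not antisymmetric.
So no modal formula (or set of formulas) defines exactly the antisymmetric frames.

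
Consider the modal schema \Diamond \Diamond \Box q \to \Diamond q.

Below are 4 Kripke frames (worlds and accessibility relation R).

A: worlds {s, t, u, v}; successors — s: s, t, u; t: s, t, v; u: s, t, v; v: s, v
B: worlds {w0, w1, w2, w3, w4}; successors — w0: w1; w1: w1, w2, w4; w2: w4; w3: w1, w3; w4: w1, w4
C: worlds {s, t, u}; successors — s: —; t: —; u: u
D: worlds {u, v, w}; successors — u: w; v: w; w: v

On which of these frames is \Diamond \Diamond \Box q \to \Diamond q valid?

The schema corresponds to a generalized confluence (Geach) condition: \forall x \forall y (x R^2 y \to \exists w (yRw \wedge xRw)).
A: holds.
B: fails — w0R²w2 but no w with w2Rw and w0Rw.
C: holds.
D: holds.
Valid on: A, C, D.

A, C, D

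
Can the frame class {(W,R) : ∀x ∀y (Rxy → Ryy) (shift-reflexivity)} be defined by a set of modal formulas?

Yes, by □(□q → q)

This is a Sahlqvist condition; the T□ axiom □(□q → q) defines it.
Suppose □(□q→q) is valid. Take Rxy and set V(q)={w : Ryw}. Then at y, □q holds; since □(□q→q) at x, □q→q at y, so q at y, i.e. Ryy.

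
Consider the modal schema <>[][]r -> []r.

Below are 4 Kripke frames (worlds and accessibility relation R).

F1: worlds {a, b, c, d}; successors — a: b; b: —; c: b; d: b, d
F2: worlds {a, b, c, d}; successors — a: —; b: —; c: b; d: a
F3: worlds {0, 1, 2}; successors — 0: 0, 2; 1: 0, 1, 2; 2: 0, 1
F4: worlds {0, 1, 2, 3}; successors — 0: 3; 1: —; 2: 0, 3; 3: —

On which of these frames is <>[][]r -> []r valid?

Frame correspondent (Sahlqvist): forall x forall y forall z ((xRy & xRz) -> exists w (y R^2 w & z = w)) — i.e. a generalized confluence (Geach) condition.
F1: fails — aRb, aRb but no w with bR²w and b=w.
F2: fails — cRb, cRb but no w with bR²w and b=w.
F3: holds.
F4: fails — 0R3, 0R3 but no w with 3R²w and 3=w.
Valid on: F3.

F3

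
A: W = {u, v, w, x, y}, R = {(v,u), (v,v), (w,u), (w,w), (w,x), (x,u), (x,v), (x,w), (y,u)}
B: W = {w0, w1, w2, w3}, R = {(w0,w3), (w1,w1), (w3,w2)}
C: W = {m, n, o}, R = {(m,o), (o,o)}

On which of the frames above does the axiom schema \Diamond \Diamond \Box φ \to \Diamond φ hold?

C

This is the axiom for a generalized confluence (Geach) condition; its first-order frame correspondent is \forall x \forall y (x R^2 y \to \exists w (yRw \wedge xRw)).
A: fails — vR²u but no t with uRt and vRt.
B: fails — w0R²w2 but no w with w2Rw and w0Rw.
C: ✓.
Valid on: C.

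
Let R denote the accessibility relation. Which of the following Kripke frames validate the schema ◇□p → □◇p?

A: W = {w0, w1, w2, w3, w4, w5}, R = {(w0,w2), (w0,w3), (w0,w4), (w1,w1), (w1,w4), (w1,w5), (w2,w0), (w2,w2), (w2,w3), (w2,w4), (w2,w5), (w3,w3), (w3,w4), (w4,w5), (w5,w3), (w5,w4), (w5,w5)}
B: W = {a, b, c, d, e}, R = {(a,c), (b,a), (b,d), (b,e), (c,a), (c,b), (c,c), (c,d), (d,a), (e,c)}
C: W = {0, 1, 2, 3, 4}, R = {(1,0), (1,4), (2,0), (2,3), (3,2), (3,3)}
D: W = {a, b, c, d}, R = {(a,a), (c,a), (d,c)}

D

The schema corresponds to convergence: ∀x ∀y ∀z (Rxy ∧ Rxz → ∃w (Ryw ∧ Rzw)).
A: fails — Rw0w4 and Rw0w3 but w4 and w3 have no common successor.
B: fails — Rba and Rbd but a and d have no common successor.
C: fails — R10 and R10 but 0 and 0 have no common successor.
D: satisfies the condition.
Valid on: D.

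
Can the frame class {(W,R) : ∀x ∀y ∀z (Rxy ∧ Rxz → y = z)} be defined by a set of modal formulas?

Yes, by ◇p → □p

This is a Sahlqvist condition; the CD axiom ◇p → □p defines it.
Suppose ◇p→□p is valid. Take Rxy, Rxz and set V(p)={y}. Then ◇p at x, so □p at x, so p at z, i.e. z=y.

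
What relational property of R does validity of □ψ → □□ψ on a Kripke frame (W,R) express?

Suppose □ψ→□□ψ is valid. Take Rxy, Ryz and set V(ψ)={w : Rxw}. Then □ψ at x, so □□ψ at x, so □ψ at y, so ψ at z, i.e. Rxz.

Transitivity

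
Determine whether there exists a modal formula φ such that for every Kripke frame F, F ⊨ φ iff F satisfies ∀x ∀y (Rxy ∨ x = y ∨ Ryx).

No

Any modally definable frame class is closed under disjoint unions.
Take 3 disjoint single-world reflexive frames: each is trivially connected, but their disjoint union has 3 worlds with no edge between distinct components, so it is not connected.
So the class is not modally definable.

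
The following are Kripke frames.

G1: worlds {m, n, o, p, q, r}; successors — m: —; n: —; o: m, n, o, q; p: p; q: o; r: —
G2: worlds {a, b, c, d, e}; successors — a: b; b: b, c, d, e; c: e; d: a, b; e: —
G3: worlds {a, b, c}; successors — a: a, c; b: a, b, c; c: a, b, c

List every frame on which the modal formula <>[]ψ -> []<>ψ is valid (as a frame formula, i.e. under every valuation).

Frame correspondent (Sahlqvist): forall x forall y forall z (Rxy & Rxz -> exists w (Ryw & Rzw)) — i.e. convergence.
G1: fails — Rom and Rom but m and m have no common successor.
G2: fails — Rbc and Rbe but c and e have no common successor.
G3: condition met.
Valid on: G3.

G3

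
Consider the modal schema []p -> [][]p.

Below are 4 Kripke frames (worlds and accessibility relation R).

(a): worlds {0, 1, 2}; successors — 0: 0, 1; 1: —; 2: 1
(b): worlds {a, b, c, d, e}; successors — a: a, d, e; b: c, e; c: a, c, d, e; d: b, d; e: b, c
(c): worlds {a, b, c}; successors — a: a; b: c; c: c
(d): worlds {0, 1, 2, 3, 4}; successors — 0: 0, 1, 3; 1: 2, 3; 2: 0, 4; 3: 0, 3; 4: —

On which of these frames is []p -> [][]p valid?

This is the axiom for transitivity; its first-order frame correspondent is forall x forall y forall z (Rxy & Ryz -> Rxz).
(a): ✓.
(b): fails — Rbc and Rcd but not Rbd.
(c): ✓.
(d): fails — R12 and R20 but not R10.
Valid on: (a), (c).

(a), (c)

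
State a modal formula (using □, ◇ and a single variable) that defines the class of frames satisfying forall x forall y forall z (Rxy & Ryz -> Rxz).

This is transitivity; the standard corresponding axiom is 4: □p → □□p.
Suppose □p→□□p is valid. Take Rxy, Ryz and set V(p)={w : Rxw}. Then □p at x, so □□p at x, so □p at y, so p at z, i.e. Rxz.

□p → □□p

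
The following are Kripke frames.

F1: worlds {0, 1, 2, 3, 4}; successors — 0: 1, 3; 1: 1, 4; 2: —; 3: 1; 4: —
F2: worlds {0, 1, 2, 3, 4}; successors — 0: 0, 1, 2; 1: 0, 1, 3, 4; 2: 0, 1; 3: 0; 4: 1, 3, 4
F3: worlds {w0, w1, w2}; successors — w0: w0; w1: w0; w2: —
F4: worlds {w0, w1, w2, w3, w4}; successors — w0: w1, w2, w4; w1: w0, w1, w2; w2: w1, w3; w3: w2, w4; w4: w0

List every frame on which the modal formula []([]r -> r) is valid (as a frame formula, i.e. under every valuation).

Frame correspondent (Sahlqvist): forall x forall y (Rxy -> Ryy) — i.e. shift-reflexivity.
F1: fails — R14 but not R44.
F2: fails — R02 but not R22.
F3: holds.
F4: fails — Rw1w0 but not Rw0w0.

F3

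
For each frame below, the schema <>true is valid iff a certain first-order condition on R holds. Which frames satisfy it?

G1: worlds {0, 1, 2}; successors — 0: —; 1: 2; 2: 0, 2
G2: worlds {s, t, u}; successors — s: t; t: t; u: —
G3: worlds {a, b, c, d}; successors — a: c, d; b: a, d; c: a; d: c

G3

This is the axiom for seriality; its first-order frame correspondent is forall x exists y Rxy.
G1: fails — world 0 has no successor.
G2: fails — world u has no successor.
G3: satisfies the condition.
Valid on: G3.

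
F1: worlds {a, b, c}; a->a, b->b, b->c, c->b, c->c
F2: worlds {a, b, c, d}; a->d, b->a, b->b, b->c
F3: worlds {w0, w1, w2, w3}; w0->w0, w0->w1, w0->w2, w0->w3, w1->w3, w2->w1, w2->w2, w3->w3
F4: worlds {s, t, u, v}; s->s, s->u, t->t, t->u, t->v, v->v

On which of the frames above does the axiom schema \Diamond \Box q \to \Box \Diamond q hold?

This is the axiom for convergence; its first-order frame correspondent is \forall x \forall y \forall z (Rxy \wedge Rxz \to \exists w (Ryw \wedge Rzw)).
F1: holds.
F2: fails — Rad and Rad but d and d have no common successor.
F3: fails — Rw0w1 and Rw0w2 but w1 and w2 have no common successor.
F4: fails — Rsu and Rsu but u and u have no common successor.

F1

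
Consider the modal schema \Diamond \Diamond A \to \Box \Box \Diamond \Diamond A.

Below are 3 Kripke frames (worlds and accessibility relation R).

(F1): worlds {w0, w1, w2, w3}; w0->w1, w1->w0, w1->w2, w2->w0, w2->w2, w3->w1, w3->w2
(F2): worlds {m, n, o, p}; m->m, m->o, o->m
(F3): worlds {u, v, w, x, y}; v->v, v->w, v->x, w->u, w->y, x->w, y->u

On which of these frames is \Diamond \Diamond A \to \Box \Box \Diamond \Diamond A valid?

Frame correspondent (Sahlqvist): \forall x \forall y \forall z ((x R^2 y \wedge x R^2 z) \to \exists w (y = w \wedge z R^2 w)) — i.e. a generalized confluence (Geach) condition.
(F1): fails — w1R²w1, w1R²w0 but no w with w1=w and w0R²w.
(F2): condition met.
(F3): fails — vR²u, vR²u but no t with u=t and uR²t.
Valid on: (F2).

(F2)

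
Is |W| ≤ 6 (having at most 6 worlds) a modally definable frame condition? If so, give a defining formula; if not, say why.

Any modally definable frame class is closed under disjoint unions.
Any modal formula valid on each of 7 disjoint one-world frames is valid on their disjoint union (validity is preserved under disjoint unions). Each one-world frame has |W|=1≤6, but the union has |W|=7.
So no modal formula (or set of formulas) defines exactly the |W|≤6 frames.

No — not modally definable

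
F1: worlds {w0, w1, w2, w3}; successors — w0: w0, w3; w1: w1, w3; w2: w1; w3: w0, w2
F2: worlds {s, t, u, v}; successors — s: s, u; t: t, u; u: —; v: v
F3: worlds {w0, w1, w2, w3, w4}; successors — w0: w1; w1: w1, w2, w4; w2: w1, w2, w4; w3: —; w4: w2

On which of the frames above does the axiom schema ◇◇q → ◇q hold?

Frame correspondent (Sahlqvist): ∀x ∀y ∀z (Rxy ∧ Ryz → Rxz) — i.e. transitivity.
F1: fails — Rw3w2 and Rw2w1 but not Rw3w1.
F2: holds.
F3: fails — Rw4w2 and Rw2w4 but not Rw4w4.
Valid on: F2.

F2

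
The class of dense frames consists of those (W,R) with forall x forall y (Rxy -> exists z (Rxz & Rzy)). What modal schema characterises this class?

The condition is density. The C4 schema □□q → □q defines it.

□□q → □q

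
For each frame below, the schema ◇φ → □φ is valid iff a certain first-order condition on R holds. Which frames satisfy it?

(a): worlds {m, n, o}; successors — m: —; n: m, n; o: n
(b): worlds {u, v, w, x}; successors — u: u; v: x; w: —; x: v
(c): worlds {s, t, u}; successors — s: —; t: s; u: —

(b), (c)

Frame correspondent (Sahlqvist): ∀x ∀y ∀z (Rxy ∧ Rxz → y = z) — i.e. partial functionality.
(a): fails — n sees both m and n.
(b): condition met.
(c): condition met.
Valid on: (b), (c).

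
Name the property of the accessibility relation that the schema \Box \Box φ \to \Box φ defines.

Suppose □□φ→□φ is valid. Take Rxy and set V(φ)={w : xR²w}. Then □□φ at x, so □φ at x, so φ at y, i.e. ∃z(Rxz∧Rzy).
Conversely, any frame satisfying \forall x \forall y (Rxy \to \exists z (Rxz \wedge Rzy)) validates the schema.
So the correspondent is density.

Density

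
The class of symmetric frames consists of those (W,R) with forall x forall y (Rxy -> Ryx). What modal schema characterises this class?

The condition is symmetry. The B schema r → □◇r defines it.
Suppose r→□◇r is valid. Take Rxy and set V(r)={x}. Then r at x, so □◇r at x, so ◇r at y, so some z with Ryz has r; z=x, i.e. Ryx.

r → □◇r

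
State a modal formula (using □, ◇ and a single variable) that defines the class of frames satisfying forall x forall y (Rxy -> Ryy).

□(□q → q)

A defining formula is □(□q → q) (the T□ axiom).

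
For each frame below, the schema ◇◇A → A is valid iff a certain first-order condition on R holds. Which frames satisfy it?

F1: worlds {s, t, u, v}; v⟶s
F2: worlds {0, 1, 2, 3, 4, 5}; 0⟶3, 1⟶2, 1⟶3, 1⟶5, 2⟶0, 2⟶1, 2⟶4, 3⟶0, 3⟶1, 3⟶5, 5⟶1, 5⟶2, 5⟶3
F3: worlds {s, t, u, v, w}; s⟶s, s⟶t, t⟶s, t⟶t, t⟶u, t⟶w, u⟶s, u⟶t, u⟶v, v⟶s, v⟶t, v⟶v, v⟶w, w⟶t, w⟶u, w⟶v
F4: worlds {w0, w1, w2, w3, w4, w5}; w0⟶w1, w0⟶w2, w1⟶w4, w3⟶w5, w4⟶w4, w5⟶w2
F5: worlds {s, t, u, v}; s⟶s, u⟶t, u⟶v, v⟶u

The schema corresponds to a generalized confluence (Geach) condition: ∀x ∀y (xR²y → ∃w (y = w ∧ x = w)).
F1: satisfies the condition.
F2: fails — 0R²1 but 1 ≠ 0.
F3: fails — sR²t but t ≠ s.
F4: fails — w0R²w4 but w4 ≠ w0.
F5: fails — vR²t but t ≠ v.

F1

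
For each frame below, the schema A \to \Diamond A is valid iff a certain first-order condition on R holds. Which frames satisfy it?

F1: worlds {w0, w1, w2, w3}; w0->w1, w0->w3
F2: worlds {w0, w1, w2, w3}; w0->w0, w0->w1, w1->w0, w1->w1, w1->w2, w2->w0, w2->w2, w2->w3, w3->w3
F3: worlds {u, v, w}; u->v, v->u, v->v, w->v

F2

This is the axiom for reflexivity; its first-order frame correspondent is \forall x Rxx.
F1: fails — world w0 does not see itself.
F2: condition met.
F3: fails — world u does not see itself.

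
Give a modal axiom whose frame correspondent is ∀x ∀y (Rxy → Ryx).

ψ → □◇ψ

This is symmetry; the standard corresponding axiom is B: ψ → □◇ψ.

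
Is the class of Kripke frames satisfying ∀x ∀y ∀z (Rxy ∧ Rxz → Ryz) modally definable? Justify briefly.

Definable; ◇q → □◇q defines it

Yes: it is the Euclidean property, defined by the 5 schema ◇q → □◇q.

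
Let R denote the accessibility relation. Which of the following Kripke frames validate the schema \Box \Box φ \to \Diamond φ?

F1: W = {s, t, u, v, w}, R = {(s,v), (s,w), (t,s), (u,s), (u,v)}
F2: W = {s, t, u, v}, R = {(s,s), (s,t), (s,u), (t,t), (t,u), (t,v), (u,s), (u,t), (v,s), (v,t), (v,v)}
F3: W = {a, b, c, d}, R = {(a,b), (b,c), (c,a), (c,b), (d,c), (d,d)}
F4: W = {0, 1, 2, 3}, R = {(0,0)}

F2

This is the axiom for a generalized confluence (Geach) condition; its first-order frame correspondent is \forall x \exists w (x R^2 w \wedge xRw).
F1: fails — at s but no w* with sR²w* and sRw*.
F2: holds.
F3: fails — at a but no w with aR²w and aRw.
F4: fails — at 1 but no w with 1R²w and 1Rw.
Valid on: F2.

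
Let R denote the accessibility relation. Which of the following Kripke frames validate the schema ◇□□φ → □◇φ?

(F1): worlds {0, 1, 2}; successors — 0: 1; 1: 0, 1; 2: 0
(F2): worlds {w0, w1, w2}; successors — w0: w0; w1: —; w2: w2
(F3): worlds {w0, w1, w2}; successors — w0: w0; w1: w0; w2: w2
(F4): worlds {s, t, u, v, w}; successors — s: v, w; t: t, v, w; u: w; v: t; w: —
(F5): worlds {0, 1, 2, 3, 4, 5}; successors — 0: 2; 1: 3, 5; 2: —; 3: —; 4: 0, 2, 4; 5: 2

The schema corresponds to a generalized confluence (Geach) condition: ∀x ∀y ∀z ((xRy ∧ xRz) → ∃w (yR²w ∧ zRw)).
(F1): condition met.
(F2): condition met.
(F3): condition met.
(F4): fails — sRv, sRw but no w* with vR²w* and wRw*.
(F5): fails — 0R2, 0R2 but no w with 2R²w and 2Rw.
Valid on: (F1), (F2), (F3).

(F1), (F2), (F3)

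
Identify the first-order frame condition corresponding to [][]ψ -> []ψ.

density

Suppose □□ψ→□ψ is valid. Take Rxy and set V(ψ)={w : xR²w}. Then □□ψ at x, so □ψ at x, so ψ at y, i.e. ∃z(Rxz∧Rzy).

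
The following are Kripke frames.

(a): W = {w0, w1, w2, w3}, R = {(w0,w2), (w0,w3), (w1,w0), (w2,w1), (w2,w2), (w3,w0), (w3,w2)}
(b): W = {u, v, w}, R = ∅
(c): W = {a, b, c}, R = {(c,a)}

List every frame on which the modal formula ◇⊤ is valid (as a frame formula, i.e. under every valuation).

The schema corresponds to seriality: ∀x ∃y Rxy.
(a): holds.
(b): fails — world u has no successor.
(c): fails — world a has no successor.

(a)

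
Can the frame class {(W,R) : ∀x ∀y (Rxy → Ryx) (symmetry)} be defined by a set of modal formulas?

Yes: it is symmetry, defined by the B schema p → □◇p.
Suppose p→□◇p is valid. Take Rxy and set V(p)={x}. Then p at x, so □◇p at x, so ◇p at y, so some z with Ryz has p; z=x, i.e. Ryx.

Yes, by p → □◇p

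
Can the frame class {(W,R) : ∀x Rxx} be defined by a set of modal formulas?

Yes: it is reflexivity, defined by the T schema □q → q.
Suppose □q→q is valid. At any x set V(q)={w : Rxw}. Then □q holds at x, so q holds at x, i.e. Rxx.

Definable; □q → q defines it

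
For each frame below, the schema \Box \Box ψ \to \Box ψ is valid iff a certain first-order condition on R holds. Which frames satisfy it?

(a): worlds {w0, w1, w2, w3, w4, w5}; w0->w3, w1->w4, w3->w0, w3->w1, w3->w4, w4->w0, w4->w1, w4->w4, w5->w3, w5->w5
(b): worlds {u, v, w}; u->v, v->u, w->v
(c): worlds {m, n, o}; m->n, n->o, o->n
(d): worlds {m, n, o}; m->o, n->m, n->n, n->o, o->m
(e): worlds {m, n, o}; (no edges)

(e)

The schema corresponds to density: \forall x \forall y (Rxy \to \exists z (Rxz \wedge Rzy)).
(a): fails — Rw0w3 but no z with Rw0z and Rzw3.
(b): fails — Ruv but no z with Ruz and Rzv.
(c): fails — Rno but no z with Rnz and Rzo.
(d): fails — Rom but no z with Roz and Rzm.
(e): ✓.
Valid on: (e).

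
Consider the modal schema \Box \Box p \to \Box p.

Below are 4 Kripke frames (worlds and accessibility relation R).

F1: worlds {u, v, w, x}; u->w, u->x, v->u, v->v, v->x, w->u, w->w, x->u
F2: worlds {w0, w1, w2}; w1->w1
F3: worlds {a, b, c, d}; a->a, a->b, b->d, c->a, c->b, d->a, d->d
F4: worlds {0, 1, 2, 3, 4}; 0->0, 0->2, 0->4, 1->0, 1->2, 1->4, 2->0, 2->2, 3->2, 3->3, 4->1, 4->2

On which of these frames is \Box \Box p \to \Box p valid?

F2, F3

Frame correspondent (Sahlqvist): \forall x \forall y (Rxy \to \exists z (Rxz \wedge Rzy)) — i.e. density.
F1: fails — Rxu but no z with Rxz and Rzu.
F2: satisfies the condition.
F3: satisfies the condition.
F4: fails — R41 but no z with R4z and Rz1.
Valid on: F2, F3.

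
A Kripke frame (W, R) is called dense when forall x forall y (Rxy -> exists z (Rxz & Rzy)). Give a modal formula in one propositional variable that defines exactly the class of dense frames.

□□s → □s

A defining formula is □□s → □s (the C4 axiom).
Suppose □□s→□s is valid. Take Rxy and set V(s)={w : xR²w}. Then □□s at x, so □s at x, so s at y, i.e. ∃z(Rxz∧Rzy).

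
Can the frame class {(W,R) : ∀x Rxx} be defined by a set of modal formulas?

This is a Sahlqvist condition; the T axiom □p → p defines it.
Suppose □p→p is valid. At any x set V(p)={w : Rxw}. Then □p holds at x, so p holds at x, i.e. Rxx.

Yes — defined by □p → p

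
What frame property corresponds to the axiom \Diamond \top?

seriality: \forall x \exists y Rxy

This is a form of the D axiom.
It corresponds to seriality: \forall x \exists y Rxy.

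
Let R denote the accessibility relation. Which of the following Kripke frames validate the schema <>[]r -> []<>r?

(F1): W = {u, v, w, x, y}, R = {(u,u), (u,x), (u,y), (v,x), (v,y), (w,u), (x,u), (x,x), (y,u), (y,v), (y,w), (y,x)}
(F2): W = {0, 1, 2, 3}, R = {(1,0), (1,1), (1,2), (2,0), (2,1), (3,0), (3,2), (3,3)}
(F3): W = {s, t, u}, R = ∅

(F3)

Frame correspondent (Sahlqvist): forall x forall y forall z (Rxy & Rxz -> exists w (Ryw & Rzw)) — i.e. convergence.
(F1): fails — Ryw and Ryv but w and v have no common successor.
(F2): fails — R10 and R10 but 0 and 0 have no common successor.
(F3): ✓.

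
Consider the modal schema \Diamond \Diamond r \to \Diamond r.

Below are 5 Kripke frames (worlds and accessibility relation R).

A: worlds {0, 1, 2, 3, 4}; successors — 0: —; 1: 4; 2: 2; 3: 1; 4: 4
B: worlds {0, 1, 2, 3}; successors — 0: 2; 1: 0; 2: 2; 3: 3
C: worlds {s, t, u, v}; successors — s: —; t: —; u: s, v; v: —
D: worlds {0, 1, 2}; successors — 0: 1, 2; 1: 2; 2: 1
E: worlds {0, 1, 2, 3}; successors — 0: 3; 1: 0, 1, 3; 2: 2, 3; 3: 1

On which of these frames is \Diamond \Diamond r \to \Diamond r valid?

C

Frame correspondent (Sahlqvist): \forall x \forall y \forall z (Rxy \wedge Ryz \to Rxz) — i.e. transitivity.
A: fails — R31 and R14 but not R34.
B: fails — R10 and R02 but not R12.
C: satisfies the condition.
D: fails — R12 and R21 but not R11.
E: fails — R31 and R10 but not R30.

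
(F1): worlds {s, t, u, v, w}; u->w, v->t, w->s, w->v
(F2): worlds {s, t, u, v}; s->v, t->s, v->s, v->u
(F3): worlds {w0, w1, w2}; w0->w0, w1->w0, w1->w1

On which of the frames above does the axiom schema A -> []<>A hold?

Frame correspondent (Sahlqvist): forall x forall y (Rxy -> Ryx) — i.e. symmetry.
(F1): fails — Rvt but not Rtv.
(F2): fails — Rts but not Rst.
(F3): fails — Rw1w0 but not Rw0w1.

none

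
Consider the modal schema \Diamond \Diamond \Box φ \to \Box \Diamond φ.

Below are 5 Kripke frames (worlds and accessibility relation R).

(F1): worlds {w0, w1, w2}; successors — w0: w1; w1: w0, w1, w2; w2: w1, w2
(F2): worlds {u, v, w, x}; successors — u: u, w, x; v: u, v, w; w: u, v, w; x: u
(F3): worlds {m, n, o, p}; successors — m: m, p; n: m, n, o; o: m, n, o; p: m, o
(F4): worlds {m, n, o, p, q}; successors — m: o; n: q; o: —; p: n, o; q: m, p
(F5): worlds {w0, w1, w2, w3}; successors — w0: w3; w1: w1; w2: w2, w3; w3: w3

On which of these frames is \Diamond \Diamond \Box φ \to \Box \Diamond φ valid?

The schema corresponds to a generalized confluence (Geach) condition: \forall x \forall y \forall z ((x R^2 y \wedge xRz) \to \exists w (yRw \wedge zRw)).
(F1): ✓.
(F2): ✓.
(F3): ✓.
(F4): fails — nR²m, nRq but no w with mRw and qRw.
(F5): ✓.
Valid on: (F1), (F2), (F3), (F5).

(F1), (F2), (F3), (F5)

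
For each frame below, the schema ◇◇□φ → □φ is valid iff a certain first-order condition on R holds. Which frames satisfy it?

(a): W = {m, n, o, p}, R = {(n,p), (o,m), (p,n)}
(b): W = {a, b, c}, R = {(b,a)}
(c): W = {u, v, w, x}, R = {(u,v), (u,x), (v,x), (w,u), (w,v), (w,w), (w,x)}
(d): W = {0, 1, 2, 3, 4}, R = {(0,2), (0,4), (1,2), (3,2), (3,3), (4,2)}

This is the axiom for a generalized confluence (Geach) condition; its first-order frame correspondent is ∀x ∀y ∀z ((xR²y ∧ xRz) → ∃w (yRw ∧ z = w)).
(a): ✓.
(b): ✓.
(c): fails — uR²x, uRv but no t with xRt and v=t.
(d): fails — 0R²2, 0R2 but no w with 2Rw and 2=w.

(a), (b)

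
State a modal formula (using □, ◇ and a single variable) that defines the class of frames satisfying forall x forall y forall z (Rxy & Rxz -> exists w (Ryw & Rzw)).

A defining formula is ◇□ψ → □◇ψ (the .2 axiom).
Suppose ◇□ψ→□◇ψ is valid. Take Rxy, Rxz and set V(ψ)={w : Ryw}. Then □ψ at y so ◇□ψ at x, so □◇ψ at x, so ◇ψ at z, giving w with Rzw and Ryw.

◇□ψ → □◇ψ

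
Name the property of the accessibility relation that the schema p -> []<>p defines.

symmetry

Suppose p→□◇p is valid. Take Rxy and set V(p)={x}. Then p at x, so □◇p at x, so ◇p at y, so some z with Ryz has p; z=x, i.e. Ryx.
The converse is a direct semantic check.
So the correspondent is symmetry.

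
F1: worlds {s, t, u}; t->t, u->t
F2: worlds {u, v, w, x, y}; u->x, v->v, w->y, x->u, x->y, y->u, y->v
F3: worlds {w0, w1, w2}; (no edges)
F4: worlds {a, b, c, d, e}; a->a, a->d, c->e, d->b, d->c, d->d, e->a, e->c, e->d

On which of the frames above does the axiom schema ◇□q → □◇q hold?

F1, F3

Frame correspondent (Sahlqvist): ∀x ∀y ∀z (Rxy ∧ Rxz → ∃w (Ryw ∧ Rzw)) — i.e. convergence.
F1: ✓.
F2: fails — Rxu and Rxy but u and y have no common successor.
F3: ✓.
F4: fails — Rdc and Rdd but c and d have no common successor.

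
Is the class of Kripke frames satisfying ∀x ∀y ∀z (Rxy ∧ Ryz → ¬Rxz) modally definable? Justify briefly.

If a class were modally definable it would be closed under surjective bounded morphisms (Goldblatt–Thomason).
The 3-cycle (worlds s,t,u with s→t→u→s) is intransitive. Mapping every world to a single reflexive point • is a surjective bounded morphism; the reflexive point is not intransitive (R••∧R•• but R••).
So no modal formula (or set of formulas) defines exactly the intransitive frames.

Not definable by any modal formula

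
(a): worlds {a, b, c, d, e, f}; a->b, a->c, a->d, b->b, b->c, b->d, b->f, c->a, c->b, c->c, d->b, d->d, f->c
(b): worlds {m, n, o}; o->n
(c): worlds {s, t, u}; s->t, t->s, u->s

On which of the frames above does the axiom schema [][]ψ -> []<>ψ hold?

(a), (c)

This is the axiom for a generalized confluence (Geach) condition; its first-order frame correspondent is forall x forall z (xRz -> exists w (x R^2 w & zRw)).
(a): satisfies the condition.
(b): fails — oRn but no w with oR²w and nRw.
(c): satisfies the condition.
Valid on: (a), (c).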